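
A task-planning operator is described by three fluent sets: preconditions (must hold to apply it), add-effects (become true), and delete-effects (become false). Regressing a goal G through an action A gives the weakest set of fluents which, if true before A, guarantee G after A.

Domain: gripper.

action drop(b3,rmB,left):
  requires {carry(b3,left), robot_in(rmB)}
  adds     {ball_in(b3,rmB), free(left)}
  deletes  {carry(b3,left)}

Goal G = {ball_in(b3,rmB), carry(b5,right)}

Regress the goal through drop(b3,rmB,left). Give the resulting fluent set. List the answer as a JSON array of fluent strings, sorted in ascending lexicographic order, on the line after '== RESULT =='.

Compute (G \ add) ∪ pre:
  G ∩ del = {}  (empty — regression defined)
  G \ add = {ball_in(b3,rmB), carry(b5,right)} \ {ball_in(b3,rmB), free(left)} = {carry(b5,right)}
  ∪ pre   = {carry(b5,right)} ∪ {carry(b3,left), robot_in(rmB)}
          = {carry(b3,left), carry(b5,right), robot_in(rmB)}

== RESULT ==
["carry(b3,left)", "carry(b5,right)", "robot_in(rmB)"]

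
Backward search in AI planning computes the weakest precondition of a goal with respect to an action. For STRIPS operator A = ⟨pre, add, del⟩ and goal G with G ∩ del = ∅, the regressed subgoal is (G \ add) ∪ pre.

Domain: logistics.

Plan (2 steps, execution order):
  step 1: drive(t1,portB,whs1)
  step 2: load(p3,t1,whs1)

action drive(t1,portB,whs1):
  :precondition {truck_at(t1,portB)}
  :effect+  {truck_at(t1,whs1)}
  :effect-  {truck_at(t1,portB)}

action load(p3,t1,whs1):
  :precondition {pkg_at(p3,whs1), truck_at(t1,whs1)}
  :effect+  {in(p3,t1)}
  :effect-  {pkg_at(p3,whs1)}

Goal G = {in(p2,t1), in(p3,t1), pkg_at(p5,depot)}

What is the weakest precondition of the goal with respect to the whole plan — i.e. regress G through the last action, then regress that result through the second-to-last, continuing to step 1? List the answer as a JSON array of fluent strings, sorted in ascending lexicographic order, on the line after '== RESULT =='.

Regress step by step:
  through step 2 (load(p3,t1,whs1)): drop {in(p3,t1)}, keep {in(p2,t1), pkg_at(p5,depot)}, require {pkg_at(p3,whs1), truck_at(t1,whs1)}
    → {in(p2,t1), pkg_at(p3,whs1), pkg_at(p5,depot), truck_at(t1,whs1)}
  through step 1 (drive(t1,portB,whs1)): drop {truck_at(t1,whs1)}, keep {in(p2,t1), pkg_at(p3,whs1), pkg_at(p5,depot)}, require {truck_at(t1,portB)}
    → {in(p2,t1), pkg_at(p3,whs1), pkg_at(p5,depot), truck_at(t1,portB)}

== RESULT ==
["in(p2,t1)", "pkg_at(p3,whs1)", "pkg_at(p5,depot)", "truck_at(t1,portB)"]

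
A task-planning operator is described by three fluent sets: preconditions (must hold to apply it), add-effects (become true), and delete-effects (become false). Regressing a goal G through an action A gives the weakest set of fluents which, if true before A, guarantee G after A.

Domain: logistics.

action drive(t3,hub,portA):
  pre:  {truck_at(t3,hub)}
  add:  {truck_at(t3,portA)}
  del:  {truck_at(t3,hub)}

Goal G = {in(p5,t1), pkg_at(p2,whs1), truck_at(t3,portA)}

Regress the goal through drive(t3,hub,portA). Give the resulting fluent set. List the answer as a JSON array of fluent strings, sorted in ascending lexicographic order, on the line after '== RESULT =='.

Compute (G \ add) ∪ pre:
  G ∩ del = {}  (empty — regression defined)
  G \ add = {in(p5,t1), pkg_at(p2,whs1), truck_at(t3,portA)} \ {truck_at(t3,portA)} = {in(p5,t1), pkg_at(p2,whs1)}
  ∪ pre   = {in(p5,t1), pkg_at(p2,whs1)} ∪ {truck_at(t3,hub)}
          = {in(p5,t1), pkg_at(p2,whs1), truck_at(t3,hub)}

== RESULT ==
["in(p5,t1)", "pkg_at(p2,whs1)", "truck_at(t3,hub)"]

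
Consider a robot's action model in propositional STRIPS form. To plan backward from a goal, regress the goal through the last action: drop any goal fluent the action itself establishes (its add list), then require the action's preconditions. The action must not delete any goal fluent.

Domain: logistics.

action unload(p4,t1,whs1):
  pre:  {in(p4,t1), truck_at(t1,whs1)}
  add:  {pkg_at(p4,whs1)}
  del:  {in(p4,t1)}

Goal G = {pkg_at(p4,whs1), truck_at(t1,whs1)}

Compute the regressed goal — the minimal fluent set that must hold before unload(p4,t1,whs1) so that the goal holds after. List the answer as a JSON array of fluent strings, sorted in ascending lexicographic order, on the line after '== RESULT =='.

Compute (G \ add) ∪ pre:
  G ∩ del = {}  (empty — regression defined)
  G \ add = {pkg_at(p4,whs1), truck_at(t1,whs1)} \ {pkg_at(p4,whs1)} = {truck_at(t1,whs1)}
  ∪ pre   = {truck_at(t1,whs1)} ∪ {in(p4,t1), truck_at(t1,whs1)}
          = {in(p4,t1), truck_at(t1,whs1)}

== RESULT ==
["in(p4,t1)", "truck_at(t1,whs1)"]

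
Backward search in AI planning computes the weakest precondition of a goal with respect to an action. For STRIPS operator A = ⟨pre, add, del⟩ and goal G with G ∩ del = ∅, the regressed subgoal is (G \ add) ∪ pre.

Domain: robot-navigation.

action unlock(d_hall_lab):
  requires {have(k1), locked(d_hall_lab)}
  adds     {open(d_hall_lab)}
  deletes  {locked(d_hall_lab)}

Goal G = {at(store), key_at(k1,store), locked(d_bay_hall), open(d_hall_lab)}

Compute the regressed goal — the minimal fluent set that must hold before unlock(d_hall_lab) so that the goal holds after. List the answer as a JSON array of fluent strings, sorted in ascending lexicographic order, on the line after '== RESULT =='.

Regress:
  G ∩ del = {}  (empty — regression defined)
  G \ add = {at(store), key_at(k1,store), locked(d_bay_hall), open(d_hall_lab)} \ {open(d_hall_lab)} = {at(store), key_at(k1,store), locked(d_bay_hall)}
  ∪ pre   = {at(store), key_at(k1,store), locked(d_bay_hall)} ∪ {have(k1), locked(d_hall_lab)}
          = {at(store), have(k1), key_at(k1,store), locked(d_bay_hall), locked(d_hall_lab)}

== RESULT ==
["at(store)", "have(k1)", "key_at(k1,store)", "locked(d_bay_hall)", "locked(d_hall_lab)"]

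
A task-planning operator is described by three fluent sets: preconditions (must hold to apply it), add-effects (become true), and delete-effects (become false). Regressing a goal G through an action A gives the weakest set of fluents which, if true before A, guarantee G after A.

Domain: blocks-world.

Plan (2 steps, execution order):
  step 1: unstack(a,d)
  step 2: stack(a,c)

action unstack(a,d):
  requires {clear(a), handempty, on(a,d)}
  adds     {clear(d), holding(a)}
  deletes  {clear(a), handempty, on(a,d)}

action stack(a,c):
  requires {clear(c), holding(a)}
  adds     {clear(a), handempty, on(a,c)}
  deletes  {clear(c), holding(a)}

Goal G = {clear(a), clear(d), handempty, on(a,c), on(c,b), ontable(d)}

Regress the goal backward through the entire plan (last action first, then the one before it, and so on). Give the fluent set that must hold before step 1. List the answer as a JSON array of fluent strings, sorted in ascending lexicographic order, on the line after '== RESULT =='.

Regress step by step:
  through step 2 (stack(a,c)): drop {clear(a), handempty, on(a,c)}, keep {clear(d), on(c,b), ontable(d)}, require {clear(c), holding(a)}
    → {clear(c), clear(d), holding(a), on(c,b), ontable(d)}
  through step 1 (unstack(a,d)): drop {clear(d), holding(a)}, keep {clear(c), on(c,b), ontable(d)}, require {clear(a), handempty, on(a,d)}
    → {clear(a), clear(c), handempty, on(a,d), on(c,b), ontable(d)}

== RESULT ==
["clear(a)", "clear(c)", "handempty", "on(a,d)", "on(c,b)", "ontable(d)"]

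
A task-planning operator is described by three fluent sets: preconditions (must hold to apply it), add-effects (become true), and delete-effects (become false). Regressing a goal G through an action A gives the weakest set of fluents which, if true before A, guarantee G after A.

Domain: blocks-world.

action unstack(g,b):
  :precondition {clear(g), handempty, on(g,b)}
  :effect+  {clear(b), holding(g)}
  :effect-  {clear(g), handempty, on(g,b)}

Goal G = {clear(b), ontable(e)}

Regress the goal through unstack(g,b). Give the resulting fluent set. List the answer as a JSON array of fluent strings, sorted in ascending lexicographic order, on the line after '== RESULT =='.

Regress:
  G ∩ del = {}  (empty — regression defined)
  G \ add = {clear(b), ontable(e)} \ {clear(b), holding(g)} = {ontable(e)}
  ∪ pre   = {ontable(e)} ∪ {clear(g), handempty, on(g,b)}
          = {clear(g), handempty, on(g,b), ontable(e)}

== RESULT ==
["clear(g)", "handempty", "on(g,b)", "ontable(e)"]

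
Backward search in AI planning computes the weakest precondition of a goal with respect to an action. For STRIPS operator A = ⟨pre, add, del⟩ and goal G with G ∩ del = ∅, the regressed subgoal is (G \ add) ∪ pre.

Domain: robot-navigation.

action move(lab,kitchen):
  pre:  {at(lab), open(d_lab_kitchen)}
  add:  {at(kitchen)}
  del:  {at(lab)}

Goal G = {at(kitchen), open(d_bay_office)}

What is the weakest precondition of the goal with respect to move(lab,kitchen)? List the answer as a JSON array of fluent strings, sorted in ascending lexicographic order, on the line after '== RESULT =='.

Regress:
  G ∩ del = {}  (empty — regression defined)
  G \ add = {at(kitchen), open(d_bay_office)} \ {at(kitchen)} = {open(d_bay_office)}
  ∪ pre   = {open(d_bay_office)} ∪ {at(lab), open(d_lab_kitchen)}
          = {at(lab), open(d_bay_office), open(d_lab_kitchen)}

== RESULT ==
["at(lab)", "open(d_bay_office)", "open(d_lab_kitchen)"]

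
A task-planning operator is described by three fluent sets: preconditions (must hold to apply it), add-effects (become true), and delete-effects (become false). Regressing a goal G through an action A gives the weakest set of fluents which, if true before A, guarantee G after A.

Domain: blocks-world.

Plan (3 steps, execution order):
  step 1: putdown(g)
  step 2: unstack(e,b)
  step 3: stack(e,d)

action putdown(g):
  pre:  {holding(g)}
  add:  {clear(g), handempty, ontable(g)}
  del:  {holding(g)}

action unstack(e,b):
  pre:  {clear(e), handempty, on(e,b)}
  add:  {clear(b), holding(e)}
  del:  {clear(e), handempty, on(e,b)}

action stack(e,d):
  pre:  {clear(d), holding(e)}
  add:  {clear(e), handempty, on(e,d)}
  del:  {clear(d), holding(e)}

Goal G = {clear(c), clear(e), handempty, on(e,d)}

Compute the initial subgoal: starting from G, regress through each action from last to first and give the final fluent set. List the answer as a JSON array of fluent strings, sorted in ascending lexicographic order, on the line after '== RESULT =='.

Regress step by step:
  through step 3 (stack(e,d)): drop {clear(e), handempty, on(e,d)}, keep {clear(c)}, require {clear(d), holding(e)}
    → {clear(c), clear(d), holding(e)}
  through step 2 (unstack(e,b)): drop {holding(e)}, keep {clear(c), clear(d)}, require {clear(e), handempty, on(e,b)}
    → {clear(c), clear(d), clear(e), handempty, on(e,b)}
  through step 1 (putdown(g)): drop {handempty}, keep {clear(c), clear(d), clear(e), on(e,b)}, require {holding(g)}
    → {clear(c), clear(d), clear(e), holding(g), on(e,b)}

== RESULT ==
["clear(c)", "clear(d)", "clear(e)", "holding(g)", "on(e,b)"]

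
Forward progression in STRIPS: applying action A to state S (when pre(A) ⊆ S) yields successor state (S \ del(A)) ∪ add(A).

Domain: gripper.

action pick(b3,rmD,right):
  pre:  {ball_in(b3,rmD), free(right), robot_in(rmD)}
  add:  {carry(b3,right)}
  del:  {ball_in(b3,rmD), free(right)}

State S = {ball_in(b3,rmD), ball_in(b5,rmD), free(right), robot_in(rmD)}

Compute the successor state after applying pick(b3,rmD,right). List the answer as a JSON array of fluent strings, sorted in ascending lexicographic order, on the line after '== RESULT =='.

Compute (S \ del) ∪ add:
  pre ⊆ S: {ball_in(b3,rmD), free(right), robot_in(rmD)} ⊆ S  — applicable
  S \ del = {ball_in(b5,rmD), robot_in(rmD)}
  ∪ add   = {ball_in(b5,rmD), carry(b3,right), robot_in(rmD)}

== RESULT ==
["ball_in(b5,rmD)", "carry(b3,right)", "robot_in(rmD)"]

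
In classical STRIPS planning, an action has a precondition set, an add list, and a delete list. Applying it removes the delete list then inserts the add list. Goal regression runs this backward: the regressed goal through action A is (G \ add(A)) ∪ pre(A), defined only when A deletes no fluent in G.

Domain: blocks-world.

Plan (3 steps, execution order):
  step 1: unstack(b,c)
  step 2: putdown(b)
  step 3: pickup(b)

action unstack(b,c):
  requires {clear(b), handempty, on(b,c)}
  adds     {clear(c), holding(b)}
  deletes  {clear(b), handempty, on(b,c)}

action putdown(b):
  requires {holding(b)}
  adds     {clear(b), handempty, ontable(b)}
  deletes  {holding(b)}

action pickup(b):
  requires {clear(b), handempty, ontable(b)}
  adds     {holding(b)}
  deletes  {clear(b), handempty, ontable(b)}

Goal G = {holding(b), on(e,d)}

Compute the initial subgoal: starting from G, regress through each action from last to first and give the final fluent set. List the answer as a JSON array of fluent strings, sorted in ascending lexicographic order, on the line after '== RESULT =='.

Work backward from the goal:
  through step 3 (pickup(b)): drop {holding(b)}, keep {on(e,d)}, require {clear(b), handempty, ontable(b)}
    → {clear(b), handempty, on(e,d), ontable(b)}
  through step 2 (putdown(b)): drop {clear(b), handempty, ontable(b)}, keep {on(e,d)}, require {holding(b)}
    → {holding(b), on(e,d)}
  through step 1 (unstack(b,c)): drop {holding(b)}, keep {on(e,d)}, require {clear(b), handempty, on(b,c)}
    → {clear(b), handempty, on(b,c), on(e,d)}

== RESULT ==
["clear(b)", "handempty", "on(b,c)", "on(e,d)"]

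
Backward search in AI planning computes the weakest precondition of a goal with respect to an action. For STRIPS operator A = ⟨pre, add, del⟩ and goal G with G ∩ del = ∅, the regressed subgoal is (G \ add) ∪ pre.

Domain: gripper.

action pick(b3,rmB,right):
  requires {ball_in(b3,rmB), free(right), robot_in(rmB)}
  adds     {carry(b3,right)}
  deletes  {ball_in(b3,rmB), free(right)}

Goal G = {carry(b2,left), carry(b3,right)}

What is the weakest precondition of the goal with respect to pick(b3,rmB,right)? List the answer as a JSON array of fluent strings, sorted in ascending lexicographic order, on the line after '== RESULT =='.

Regress:
  G ∩ del = {}  (empty — regression defined)
  G \ add = {carry(b2,left), carry(b3,right)} \ {carry(b3,right)} = {carry(b2,left)}
  ∪ pre   = {carry(b2,left)} ∪ {ball_in(b3,rmB), free(right), robot_in(rmB)}
          = {ball_in(b3,rmB), carry(b2,left), free(right), robot_in(rmB)}

== RESULT ==
["ball_in(b3,rmB)", "carry(b2,left)", "free(right)", "robot_in(rmB)"]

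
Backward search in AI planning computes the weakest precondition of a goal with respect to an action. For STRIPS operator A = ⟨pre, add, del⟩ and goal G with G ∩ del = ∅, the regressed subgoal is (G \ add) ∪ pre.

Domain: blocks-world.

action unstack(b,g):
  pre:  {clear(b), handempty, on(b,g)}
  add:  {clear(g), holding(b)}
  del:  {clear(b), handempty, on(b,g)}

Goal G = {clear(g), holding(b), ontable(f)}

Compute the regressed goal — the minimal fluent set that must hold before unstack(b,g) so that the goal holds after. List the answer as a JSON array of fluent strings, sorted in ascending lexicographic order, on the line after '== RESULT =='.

Compute (G \ add) ∪ pre:
  G ∩ del = {}  (empty — regression defined)
  G \ add = {clear(g), holding(b), ontable(f)} \ {clear(g), holding(b)} = {ontable(f)}
  ∪ pre   = {ontable(f)} ∪ {clear(b), handempty, on(b,g)}
          = {clear(b), handempty, on(b,g), ontable(f)}

== RESULT ==
["clear(b)", "handempty", "on(b,g)", "ontable(f)"]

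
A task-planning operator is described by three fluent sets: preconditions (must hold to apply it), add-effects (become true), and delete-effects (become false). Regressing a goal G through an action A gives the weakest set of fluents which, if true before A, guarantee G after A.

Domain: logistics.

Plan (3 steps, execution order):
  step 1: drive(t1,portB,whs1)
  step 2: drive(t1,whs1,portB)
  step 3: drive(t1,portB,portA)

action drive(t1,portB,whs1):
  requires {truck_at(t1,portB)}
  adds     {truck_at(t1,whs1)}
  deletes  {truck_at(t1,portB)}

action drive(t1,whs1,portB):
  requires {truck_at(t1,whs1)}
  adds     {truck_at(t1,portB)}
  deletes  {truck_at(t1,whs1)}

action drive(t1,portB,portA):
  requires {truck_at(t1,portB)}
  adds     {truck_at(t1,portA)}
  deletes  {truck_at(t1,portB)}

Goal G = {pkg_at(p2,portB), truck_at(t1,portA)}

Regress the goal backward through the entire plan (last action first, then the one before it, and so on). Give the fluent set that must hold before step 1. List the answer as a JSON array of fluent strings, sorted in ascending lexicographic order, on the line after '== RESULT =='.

Work backward from the goal:
  through step 3 (drive(t1,portB,portA)): drop {truck_at(t1,portA)}, keep {pkg_at(p2,portB)}, require {truck_at(t1,portB)}
    → {pkg_at(p2,portB), truck_at(t1,portB)}
  through step 2 (drive(t1,whs1,portB)): drop {truck_at(t1,portB)}, keep {pkg_at(p2,portB)}, require {truck_at(t1,whs1)}
    → {pkg_at(p2,portB), truck_at(t1,whs1)}
  through step 1 (drive(t1,portB,whs1)): drop {truck_at(t1,whs1)}, keep {pkg_at(p2,portB)}, require {truck_at(t1,portB)}
    → {pkg_at(p2,portB), truck_at(t1,portB)}

== RESULT ==
["pkg_at(p2,portB)", "truck_at(t1,portB)"]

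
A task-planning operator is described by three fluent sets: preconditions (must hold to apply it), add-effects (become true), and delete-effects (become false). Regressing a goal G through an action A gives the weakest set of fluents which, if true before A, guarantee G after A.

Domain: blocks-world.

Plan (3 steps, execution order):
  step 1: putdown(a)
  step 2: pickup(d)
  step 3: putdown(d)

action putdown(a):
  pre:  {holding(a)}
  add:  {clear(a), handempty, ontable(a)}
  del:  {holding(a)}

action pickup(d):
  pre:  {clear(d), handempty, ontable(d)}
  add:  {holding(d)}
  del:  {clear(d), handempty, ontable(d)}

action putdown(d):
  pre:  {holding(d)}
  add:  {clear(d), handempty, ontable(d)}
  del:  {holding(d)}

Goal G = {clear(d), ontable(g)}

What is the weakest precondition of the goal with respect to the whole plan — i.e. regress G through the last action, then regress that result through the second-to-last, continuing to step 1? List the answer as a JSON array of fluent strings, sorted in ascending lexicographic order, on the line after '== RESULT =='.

Regress step by step:
  through step 3 (putdown(d)): drop {clear(d)}, keep {ontable(g)}, require {holding(d)}
    → {holding(d), ontable(g)}
  through step 2 (pickup(d)): drop {holding(d)}, keep {ontable(g)}, require {clear(d), handempty, ontable(d)}
    → {clear(d), handempty, ontable(d), ontable(g)}
  through step 1 (putdown(a)): drop {handempty}, keep {clear(d), ontable(d), ontable(g)}, require {holding(a)}
    → {clear(d), holding(a), ontable(d), ontable(g)}

== RESULT ==
["clear(d)", "holding(a)", "ontable(d)", "ontable(g)"]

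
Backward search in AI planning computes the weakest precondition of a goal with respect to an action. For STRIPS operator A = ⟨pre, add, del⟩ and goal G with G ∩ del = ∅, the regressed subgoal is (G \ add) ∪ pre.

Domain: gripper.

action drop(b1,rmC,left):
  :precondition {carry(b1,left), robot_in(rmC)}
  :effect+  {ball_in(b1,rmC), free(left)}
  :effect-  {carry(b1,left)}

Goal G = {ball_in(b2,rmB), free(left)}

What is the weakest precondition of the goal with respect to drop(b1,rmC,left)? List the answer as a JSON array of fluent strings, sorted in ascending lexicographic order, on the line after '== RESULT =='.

Compute (G \ add) ∪ pre:
  G ∩ del = {}  (empty — regression defined)
  G \ add = {ball_in(b2,rmB), free(left)} \ {ball_in(b1,rmC), free(left)} = {ball_in(b2,rmB)}
  ∪ pre   = {ball_in(b2,rmB)} ∪ {carry(b1,left), robot_in(rmC)}
          = {ball_in(b2,rmB), carry(b1,left), robot_in(rmC)}

== RESULT ==
["ball_in(b2,rmB)", "carry(b1,left)", "robot_in(rmC)"]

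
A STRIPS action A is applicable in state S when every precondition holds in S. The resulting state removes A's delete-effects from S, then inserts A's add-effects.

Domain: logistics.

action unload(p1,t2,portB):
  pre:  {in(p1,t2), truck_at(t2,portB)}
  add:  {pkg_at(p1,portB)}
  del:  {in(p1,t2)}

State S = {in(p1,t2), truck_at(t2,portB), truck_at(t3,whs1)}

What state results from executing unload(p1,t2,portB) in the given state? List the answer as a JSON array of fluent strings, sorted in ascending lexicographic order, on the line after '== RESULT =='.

Progress:
  pre ⊆ S: {in(p1,t2), truck_at(t2,portB)} ⊆ S  — applicable
  S \ del = {truck_at(t2,portB), truck_at(t3,whs1)}
  ∪ add   = {pkg_at(p1,portB), truck_at(t2,portB), truck_at(t3,whs1)}

== RESULT ==
["pkg_at(p1,portB)", "truck_at(t2,portB)", "truck_at(t3,whs1)"]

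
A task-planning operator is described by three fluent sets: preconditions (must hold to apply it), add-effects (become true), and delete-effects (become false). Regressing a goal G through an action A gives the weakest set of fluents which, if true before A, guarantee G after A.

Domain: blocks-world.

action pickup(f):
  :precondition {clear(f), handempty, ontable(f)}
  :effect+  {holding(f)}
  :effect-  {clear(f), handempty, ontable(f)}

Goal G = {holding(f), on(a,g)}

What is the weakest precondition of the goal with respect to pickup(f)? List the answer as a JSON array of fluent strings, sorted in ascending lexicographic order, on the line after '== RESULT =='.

Compute (G \ add) ∪ pre:
  G ∩ del = {}  (empty — regression defined)
  G \ add = {holding(f), on(a,g)} \ {holding(f)} = {on(a,g)}
  ∪ pre   = {on(a,g)} ∪ {clear(f), handempty, ontable(f)}
          = {clear(f), handempty, on(a,g), ontable(f)}

== RESULT ==
["clear(f)", "handempty", "on(a,g)", "ontable(f)"]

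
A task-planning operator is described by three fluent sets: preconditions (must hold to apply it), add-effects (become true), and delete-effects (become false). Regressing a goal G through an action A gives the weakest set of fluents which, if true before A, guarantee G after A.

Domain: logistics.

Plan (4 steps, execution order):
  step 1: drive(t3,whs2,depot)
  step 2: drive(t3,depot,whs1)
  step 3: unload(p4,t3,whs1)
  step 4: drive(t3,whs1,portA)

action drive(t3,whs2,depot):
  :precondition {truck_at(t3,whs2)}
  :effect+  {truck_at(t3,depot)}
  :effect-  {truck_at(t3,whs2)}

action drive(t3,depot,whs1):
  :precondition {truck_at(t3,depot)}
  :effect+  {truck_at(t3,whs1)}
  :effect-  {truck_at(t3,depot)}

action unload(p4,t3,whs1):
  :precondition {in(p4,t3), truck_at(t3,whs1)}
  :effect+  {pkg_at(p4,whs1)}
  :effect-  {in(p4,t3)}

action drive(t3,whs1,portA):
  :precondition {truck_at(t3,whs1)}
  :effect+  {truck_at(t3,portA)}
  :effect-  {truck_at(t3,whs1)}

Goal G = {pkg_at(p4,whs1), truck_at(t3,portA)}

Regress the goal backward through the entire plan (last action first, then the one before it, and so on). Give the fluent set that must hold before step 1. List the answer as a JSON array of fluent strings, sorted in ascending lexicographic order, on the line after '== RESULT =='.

Work backward from the goal:
  through step 4 (drive(t3,whs1,portA)): drop {truck_at(t3,portA)}, keep {pkg_at(p4,whs1)}, require {truck_at(t3,whs1)}
    → {pkg_at(p4,whs1), truck_at(t3,whs1)}
  through step 3 (unload(p4,t3,whs1)): drop {pkg_at(p4,whs1)}, keep {truck_at(t3,whs1)}, require {in(p4,t3), truck_at(t3,whs1)}
    → {in(p4,t3), truck_at(t3,whs1)}
  through step 2 (drive(t3,depot,whs1)): drop {truck_at(t3,whs1)}, keep {in(p4,t3)}, require {truck_at(t3,depot)}
    → {in(p4,t3), truck_at(t3,depot)}
  through step 1 (drive(t3,whs2,depot)): drop {truck_at(t3,depot)}, keep {in(p4,t3)}, require {truck_at(t3,whs2)}
    → {in(p4,t3), truck_at(t3,whs2)}

== RESULT ==
["in(p4,t3)", "truck_at(t3,whs2)"]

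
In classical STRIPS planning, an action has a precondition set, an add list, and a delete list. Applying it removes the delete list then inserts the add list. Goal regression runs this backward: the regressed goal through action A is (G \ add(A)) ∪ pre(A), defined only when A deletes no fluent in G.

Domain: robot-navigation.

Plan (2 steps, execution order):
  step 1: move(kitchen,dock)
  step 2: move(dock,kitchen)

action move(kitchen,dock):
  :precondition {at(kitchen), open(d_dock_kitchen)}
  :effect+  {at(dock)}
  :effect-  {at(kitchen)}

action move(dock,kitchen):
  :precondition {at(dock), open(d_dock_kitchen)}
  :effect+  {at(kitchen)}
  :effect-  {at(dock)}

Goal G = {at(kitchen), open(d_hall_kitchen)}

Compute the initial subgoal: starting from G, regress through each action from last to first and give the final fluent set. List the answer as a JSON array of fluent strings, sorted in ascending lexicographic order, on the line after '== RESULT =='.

Work backward from the goal:
  through step 2 (move(dock,kitchen)): drop {at(kitchen)}, keep {open(d_hall_kitchen)}, require {at(dock), open(d_dock_kitchen)}
    → {at(dock), open(d_dock_kitchen), open(d_hall_kitchen)}
  through step 1 (move(kitchen,dock)): drop {at(dock)}, keep {open(d_dock_kitchen), open(d_hall_kitchen)}, require {at(kitchen), open(d_dock_kitchen)}
    → {at(kitchen), open(d_dock_kitchen), open(d_hall_kitchen)}

== RESULT ==
["at(kitchen)", "open(d_dock_kitchen)", "open(d_hall_kitchen)"]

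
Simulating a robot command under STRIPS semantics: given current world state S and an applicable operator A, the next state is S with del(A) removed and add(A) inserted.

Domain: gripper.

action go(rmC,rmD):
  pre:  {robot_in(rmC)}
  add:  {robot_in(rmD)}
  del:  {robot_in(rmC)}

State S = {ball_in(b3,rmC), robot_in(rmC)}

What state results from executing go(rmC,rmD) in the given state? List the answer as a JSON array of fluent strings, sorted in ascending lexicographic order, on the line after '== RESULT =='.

Compute (S \ del) ∪ add:
  pre ⊆ S: {robot_in(rmC)} ⊆ S  — applicable
  S \ del = {ball_in(b3,rmC)}
  ∪ add   = {ball_in(b3,rmC), robot_in(rmD)}

== RESULT ==
["ball_in(b3,rmC)", "robot_in(rmD)"]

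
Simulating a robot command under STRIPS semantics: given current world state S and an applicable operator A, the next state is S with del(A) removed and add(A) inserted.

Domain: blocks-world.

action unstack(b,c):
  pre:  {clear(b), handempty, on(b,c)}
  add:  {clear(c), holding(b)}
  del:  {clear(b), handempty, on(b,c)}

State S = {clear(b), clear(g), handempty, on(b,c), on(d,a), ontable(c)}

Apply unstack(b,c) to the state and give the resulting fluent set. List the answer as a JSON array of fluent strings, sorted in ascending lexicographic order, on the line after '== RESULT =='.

Progress:
  pre ⊆ S: {clear(b), handempty, on(b,c)} ⊆ S  — applicable
  S \ del = {clear(g), on(d,a), ontable(c)}
  ∪ add   = {clear(c), clear(g), holding(b), on(d,a), ontable(c)}

== RESULT ==
["clear(c)", "clear(g)", "holding(b)", "on(d,a)", "ontable(c)"]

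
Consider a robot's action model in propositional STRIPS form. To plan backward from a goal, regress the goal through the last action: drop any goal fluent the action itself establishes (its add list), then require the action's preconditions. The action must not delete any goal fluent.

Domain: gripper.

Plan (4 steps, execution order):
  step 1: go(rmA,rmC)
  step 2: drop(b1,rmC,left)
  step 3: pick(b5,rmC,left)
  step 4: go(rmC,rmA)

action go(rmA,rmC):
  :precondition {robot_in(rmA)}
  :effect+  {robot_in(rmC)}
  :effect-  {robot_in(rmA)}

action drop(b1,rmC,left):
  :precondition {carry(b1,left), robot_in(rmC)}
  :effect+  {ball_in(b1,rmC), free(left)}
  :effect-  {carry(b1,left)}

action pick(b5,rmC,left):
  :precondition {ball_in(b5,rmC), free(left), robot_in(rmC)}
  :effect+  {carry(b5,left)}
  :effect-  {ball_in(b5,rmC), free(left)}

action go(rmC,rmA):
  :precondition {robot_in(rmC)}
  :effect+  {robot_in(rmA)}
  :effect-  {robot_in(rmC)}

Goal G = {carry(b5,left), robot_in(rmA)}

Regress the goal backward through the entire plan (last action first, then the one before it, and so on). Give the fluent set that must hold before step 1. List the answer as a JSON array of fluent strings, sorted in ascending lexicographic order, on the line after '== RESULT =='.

Regress step by step:
  through step 4 (go(rmC,rmA)): drop {robot_in(rmA)}, keep {carry(b5,left)}, require {robot_in(rmC)}
    → {carry(b5,left), robot_in(rmC)}
  through step 3 (pick(b5,rmC,left)): drop {carry(b5,left)}, keep {robot_in(rmC)}, require {ball_in(b5,rmC), free(left), robot_in(rmC)}
    → {ball_in(b5,rmC), free(left), robot_in(rmC)}
  through step 2 (drop(b1,rmC,left)): drop {free(left)}, keep {ball_in(b5,rmC), robot_in(rmC)}, require {carry(b1,left), robot_in(rmC)}
    → {ball_in(b5,rmC), carry(b1,left), robot_in(rmC)}
  through step 1 (go(rmA,rmC)): drop {robot_in(rmC)}, keep {ball_in(b5,rmC), carry(b1,left)}, require {robot_in(rmA)}
    → {ball_in(b5,rmC), carry(b1,left), robot_in(rmA)}

== RESULT ==
["ball_in(b5,rmC)", "carry(b1,left)", "robot_in(rmA)"]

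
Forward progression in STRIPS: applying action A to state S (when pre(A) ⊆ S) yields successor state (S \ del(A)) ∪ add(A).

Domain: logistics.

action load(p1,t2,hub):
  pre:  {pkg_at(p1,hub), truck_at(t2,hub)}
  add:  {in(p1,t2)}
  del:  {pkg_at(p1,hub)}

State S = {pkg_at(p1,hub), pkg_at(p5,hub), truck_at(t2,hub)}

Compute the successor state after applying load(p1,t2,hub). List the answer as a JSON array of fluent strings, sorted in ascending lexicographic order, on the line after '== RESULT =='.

Progress:
  pre ⊆ S: {pkg_at(p1,hub), truck_at(t2,hub)} ⊆ S  — applicable
  S \ del = {pkg_at(p5,hub), truck_at(t2,hub)}
  ∪ add   = {in(p1,t2), pkg_at(p5,hub), truck_at(t2,hub)}

== RESULT ==
["in(p1,t2)", "pkg_at(p5,hub)", "truck_at(t2,hub)"]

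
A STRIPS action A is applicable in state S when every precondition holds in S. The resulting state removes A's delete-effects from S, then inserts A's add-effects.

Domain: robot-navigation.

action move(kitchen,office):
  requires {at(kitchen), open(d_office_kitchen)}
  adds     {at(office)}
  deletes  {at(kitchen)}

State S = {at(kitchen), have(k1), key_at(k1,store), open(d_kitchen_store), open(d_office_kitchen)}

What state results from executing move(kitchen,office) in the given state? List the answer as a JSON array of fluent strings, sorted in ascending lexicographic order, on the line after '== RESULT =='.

Compute (S \ del) ∪ add:
  pre ⊆ S: {at(kitchen), open(d_office_kitchen)} ⊆ S  — applicable
  S \ del = {have(k1), key_at(k1,store), open(d_kitchen_store), open(d_office_kitchen)}
  ∪ add   = {at(office), have(k1), key_at(k1,store), open(d_kitchen_store), open(d_office_kitchen)}

== RESULT ==
["at(office)", "have(k1)", "key_at(k1,store)", "open(d_kitchen_store)", "open(d_office_kitchen)"]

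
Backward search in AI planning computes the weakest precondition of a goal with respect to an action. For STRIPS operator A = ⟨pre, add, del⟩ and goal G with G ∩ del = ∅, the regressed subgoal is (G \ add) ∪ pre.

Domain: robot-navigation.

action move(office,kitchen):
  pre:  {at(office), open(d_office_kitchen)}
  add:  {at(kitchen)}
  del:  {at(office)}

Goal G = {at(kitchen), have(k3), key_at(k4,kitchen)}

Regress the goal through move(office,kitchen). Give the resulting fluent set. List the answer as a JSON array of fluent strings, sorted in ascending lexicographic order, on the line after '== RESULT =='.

Regress:
  G ∩ del = {}  (empty — regression defined)
  G \ add = {at(kitchen), have(k3), key_at(k4,kitchen)} \ {at(kitchen)} = {have(k3), key_at(k4,kitchen)}
  ∪ pre   = {have(k3), key_at(k4,kitchen)} ∪ {at(office), open(d_office_kitchen)}
          = {at(office), have(k3), key_at(k4,kitchen), open(d_office_kitchen)}

== RESULT ==
["at(office)", "have(k3)", "key_at(k4,kitchen)", "open(d_office_kitchen)"]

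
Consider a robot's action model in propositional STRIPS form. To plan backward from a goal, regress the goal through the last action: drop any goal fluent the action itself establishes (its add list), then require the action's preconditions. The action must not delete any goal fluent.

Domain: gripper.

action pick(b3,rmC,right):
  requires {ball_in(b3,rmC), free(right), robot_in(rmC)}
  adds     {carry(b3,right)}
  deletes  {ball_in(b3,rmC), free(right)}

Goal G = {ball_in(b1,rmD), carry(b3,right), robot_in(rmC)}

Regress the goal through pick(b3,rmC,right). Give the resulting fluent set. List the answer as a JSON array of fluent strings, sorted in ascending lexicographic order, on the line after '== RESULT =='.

Compute (G \ add) ∪ pre:
  G ∩ del = {}  (empty — regression defined)
  G \ add = {ball_in(b1,rmD), carry(b3,right), robot_in(rmC)} \ {carry(b3,right)} = {ball_in(b1,rmD), robot_in(rmC)}
  ∪ pre   = {ball_in(b1,rmD), robot_in(rmC)} ∪ {ball_in(b3,rmC), free(right), robot_in(rmC)}
          = {ball_in(b1,rmD), ball_in(b3,rmC), free(right), robot_in(rmC)}

== RESULT ==
["ball_in(b1,rmD)", "ball_in(b3,rmC)", "free(right)", "robot_in(rmC)"]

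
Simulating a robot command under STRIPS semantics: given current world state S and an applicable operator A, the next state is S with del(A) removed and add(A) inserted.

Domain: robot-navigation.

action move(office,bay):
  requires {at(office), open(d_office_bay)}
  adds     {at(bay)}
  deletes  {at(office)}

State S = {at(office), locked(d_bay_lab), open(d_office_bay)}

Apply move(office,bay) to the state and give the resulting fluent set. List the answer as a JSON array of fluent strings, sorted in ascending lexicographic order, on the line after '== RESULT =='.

Progress:
  pre ⊆ S: {at(office), open(d_office_bay)} ⊆ S  — applicable
  S \ del = {locked(d_bay_lab), open(d_office_bay)}
  ∪ add   = {at(bay), locked(d_bay_lab), open(d_office_bay)}

== RESULT ==
["at(bay)", "locked(d_bay_lab)", "open(d_office_bay)"]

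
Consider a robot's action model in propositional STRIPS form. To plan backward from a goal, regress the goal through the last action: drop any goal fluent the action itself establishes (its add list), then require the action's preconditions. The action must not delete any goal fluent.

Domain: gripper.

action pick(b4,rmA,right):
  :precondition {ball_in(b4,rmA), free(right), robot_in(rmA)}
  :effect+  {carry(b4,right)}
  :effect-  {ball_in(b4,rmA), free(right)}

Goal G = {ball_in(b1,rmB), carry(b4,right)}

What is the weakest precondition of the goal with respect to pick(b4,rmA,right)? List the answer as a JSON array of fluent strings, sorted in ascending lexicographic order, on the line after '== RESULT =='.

Compute (G \ add) ∪ pre:
  G ∩ del = {}  (empty — regression defined)
  G \ add = {ball_in(b1,rmB), carry(b4,right)} \ {carry(b4,right)} = {ball_in(b1,rmB)}
  ∪ pre   = {ball_in(b1,rmB)} ∪ {ball_in(b4,rmA), free(right), robot_in(rmA)}
          = {ball_in(b1,rmB), ball_in(b4,rmA), free(right), robot_in(rmA)}

== RESULT ==
["ball_in(b1,rmB)", "ball_in(b4,rmA)", "free(right)", "robot_in(rmA)"]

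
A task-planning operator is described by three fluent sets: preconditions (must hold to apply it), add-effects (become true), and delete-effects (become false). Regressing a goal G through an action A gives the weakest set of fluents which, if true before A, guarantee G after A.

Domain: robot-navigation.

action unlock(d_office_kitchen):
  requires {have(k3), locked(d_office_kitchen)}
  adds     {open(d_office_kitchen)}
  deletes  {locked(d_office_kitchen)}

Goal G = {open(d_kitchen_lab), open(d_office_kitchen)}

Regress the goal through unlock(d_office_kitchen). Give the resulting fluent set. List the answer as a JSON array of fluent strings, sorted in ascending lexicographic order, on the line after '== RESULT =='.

Compute (G \ add) ∪ pre:
  G ∩ del = {}  (empty — regression defined)
  G \ add = {open(d_kitchen_lab), open(d_office_kitchen)} \ {open(d_office_kitchen)} = {open(d_kitchen_lab)}
  ∪ pre   = {open(d_kitchen_lab)} ∪ {have(k3), locked(d_office_kitchen)}
          = {have(k3), locked(d_office_kitchen), open(d_kitchen_lab)}

== RESULT ==
["have(k3)", "locked(d_office_kitchen)", "open(d_kitchen_lab)"]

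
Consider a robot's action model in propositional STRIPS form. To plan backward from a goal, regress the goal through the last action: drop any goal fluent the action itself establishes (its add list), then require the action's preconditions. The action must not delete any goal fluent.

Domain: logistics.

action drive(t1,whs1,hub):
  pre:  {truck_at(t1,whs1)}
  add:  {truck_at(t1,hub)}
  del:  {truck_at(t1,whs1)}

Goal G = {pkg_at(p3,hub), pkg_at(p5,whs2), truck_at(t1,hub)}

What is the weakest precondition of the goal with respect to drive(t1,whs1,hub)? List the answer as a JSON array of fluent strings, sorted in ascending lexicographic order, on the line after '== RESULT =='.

Regress:
  G ∩ del = {}  (empty — regression defined)
  G \ add = {pkg_at(p3,hub), pkg_at(p5,whs2), truck_at(t1,hub)} \ {truck_at(t1,hub)} = {pkg_at(p3,hub), pkg_at(p5,whs2)}
  ∪ pre   = {pkg_at(p3,hub), pkg_at(p5,whs2)} ∪ {truck_at(t1,whs1)}
          = {pkg_at(p3,hub), pkg_at(p5,whs2), truck_at(t1,whs1)}

== RESULT ==
["pkg_at(p3,hub)", "pkg_at(p5,whs2)", "truck_at(t1,whs1)"]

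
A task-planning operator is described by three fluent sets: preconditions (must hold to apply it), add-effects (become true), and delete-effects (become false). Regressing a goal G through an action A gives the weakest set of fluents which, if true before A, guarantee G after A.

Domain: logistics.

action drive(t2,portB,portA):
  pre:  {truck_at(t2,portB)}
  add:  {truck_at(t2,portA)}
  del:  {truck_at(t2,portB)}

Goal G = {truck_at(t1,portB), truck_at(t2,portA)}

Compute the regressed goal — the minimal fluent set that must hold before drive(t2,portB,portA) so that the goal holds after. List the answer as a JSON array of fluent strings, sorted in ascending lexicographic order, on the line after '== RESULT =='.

Compute (G \ add) ∪ pre:
  G ∩ del = {}  (empty — regression defined)
  G \ add = {truck_at(t1,portB), truck_at(t2,portA)} \ {truck_at(t2,portA)} = {truck_at(t1,portB)}
  ∪ pre   = {truck_at(t1,portB)} ∪ {truck_at(t2,portB)}
          = {truck_at(t1,portB), truck_at(t2,portB)}

== RESULT ==
["truck_at(t1,portB)", "truck_at(t2,portB)"]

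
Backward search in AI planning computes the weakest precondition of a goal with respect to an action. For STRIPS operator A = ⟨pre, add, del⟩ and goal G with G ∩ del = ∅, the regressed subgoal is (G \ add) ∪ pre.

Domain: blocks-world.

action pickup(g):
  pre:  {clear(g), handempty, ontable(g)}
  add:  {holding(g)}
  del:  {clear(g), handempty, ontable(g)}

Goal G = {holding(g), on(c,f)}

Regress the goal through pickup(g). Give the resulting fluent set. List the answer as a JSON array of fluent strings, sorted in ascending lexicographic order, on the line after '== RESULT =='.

Regress:
  G ∩ del = {}  (empty — regression defined)
  G \ add = {holding(g), on(c,f)} \ {holding(g)} = {on(c,f)}
  ∪ pre   = {on(c,f)} ∪ {clear(g), handempty, ontable(g)}
          = {clear(g), handempty, on(c,f), ontable(g)}

== RESULT ==
["clear(g)", "handempty", "on(c,f)", "ontable(g)"]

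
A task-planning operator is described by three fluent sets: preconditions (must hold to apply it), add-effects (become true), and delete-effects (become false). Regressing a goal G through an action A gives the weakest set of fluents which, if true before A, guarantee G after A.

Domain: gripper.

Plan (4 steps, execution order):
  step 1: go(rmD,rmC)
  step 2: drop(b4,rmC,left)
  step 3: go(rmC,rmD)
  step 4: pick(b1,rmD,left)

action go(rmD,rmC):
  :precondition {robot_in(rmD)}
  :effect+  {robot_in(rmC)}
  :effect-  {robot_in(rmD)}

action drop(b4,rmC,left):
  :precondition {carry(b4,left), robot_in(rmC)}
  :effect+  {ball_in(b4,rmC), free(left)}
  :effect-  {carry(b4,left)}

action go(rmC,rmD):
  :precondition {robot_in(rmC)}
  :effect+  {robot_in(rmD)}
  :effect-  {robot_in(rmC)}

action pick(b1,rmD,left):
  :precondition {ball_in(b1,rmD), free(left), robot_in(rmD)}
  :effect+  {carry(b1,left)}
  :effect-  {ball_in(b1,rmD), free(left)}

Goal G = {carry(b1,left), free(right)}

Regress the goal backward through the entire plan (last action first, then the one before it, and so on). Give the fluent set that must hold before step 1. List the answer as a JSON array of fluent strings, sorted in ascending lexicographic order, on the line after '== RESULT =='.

Regress step by step:
  through step 4 (pick(b1,rmD,left)): drop {carry(b1,left)}, keep {free(right)}, require {ball_in(b1,rmD), free(left), robot_in(rmD)}
    → {ball_in(b1,rmD), free(left), free(right), robot_in(rmD)}
  through step 3 (go(rmC,rmD)): drop {robot_in(rmD)}, keep {ball_in(b1,rmD), free(left), free(right)}, require {robot_in(rmC)}
    → {ball_in(b1,rmD), free(left), free(right), robot_in(rmC)}
  through step 2 (drop(b4,rmC,left)): drop {free(left)}, keep {ball_in(b1,rmD), free(right), robot_in(rmC)}, require {carry(b4,left), robot_in(rmC)}
    → {ball_in(b1,rmD), carry(b4,left), free(right), robot_in(rmC)}
  through step 1 (go(rmD,rmC)): drop {robot_in(rmC)}, keep {ball_in(b1,rmD), carry(b4,left), free(right)}, require {robot_in(rmD)}
    → {ball_in(b1,rmD), carry(b4,left), free(right), robot_in(rmD)}

== RESULT ==
["ball_in(b1,rmD)", "carry(b4,left)", "free(right)", "robot_in(rmD)"]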